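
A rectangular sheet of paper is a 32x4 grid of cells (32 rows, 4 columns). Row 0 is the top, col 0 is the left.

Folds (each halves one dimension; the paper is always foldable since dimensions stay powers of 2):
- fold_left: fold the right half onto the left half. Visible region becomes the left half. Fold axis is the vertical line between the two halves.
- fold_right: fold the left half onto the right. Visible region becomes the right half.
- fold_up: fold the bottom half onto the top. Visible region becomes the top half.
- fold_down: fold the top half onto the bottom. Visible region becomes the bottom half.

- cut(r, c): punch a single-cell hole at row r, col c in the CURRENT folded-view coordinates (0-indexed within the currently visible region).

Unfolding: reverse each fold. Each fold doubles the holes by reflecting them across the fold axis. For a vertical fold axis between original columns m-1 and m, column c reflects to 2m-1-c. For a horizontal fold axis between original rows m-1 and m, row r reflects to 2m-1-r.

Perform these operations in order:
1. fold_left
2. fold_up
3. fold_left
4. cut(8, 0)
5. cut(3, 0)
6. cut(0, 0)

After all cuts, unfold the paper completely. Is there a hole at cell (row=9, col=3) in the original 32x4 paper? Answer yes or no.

Answer: no

Derivation:
Op 1 fold_left: fold axis v@2; visible region now rows[0,32) x cols[0,2) = 32x2
Op 2 fold_up: fold axis h@16; visible region now rows[0,16) x cols[0,2) = 16x2
Op 3 fold_left: fold axis v@1; visible region now rows[0,16) x cols[0,1) = 16x1
Op 4 cut(8, 0): punch at orig (8,0); cuts so far [(8, 0)]; region rows[0,16) x cols[0,1) = 16x1
Op 5 cut(3, 0): punch at orig (3,0); cuts so far [(3, 0), (8, 0)]; region rows[0,16) x cols[0,1) = 16x1
Op 6 cut(0, 0): punch at orig (0,0); cuts so far [(0, 0), (3, 0), (8, 0)]; region rows[0,16) x cols[0,1) = 16x1
Unfold 1 (reflect across v@1): 6 holes -> [(0, 0), (0, 1), (3, 0), (3, 1), (8, 0), (8, 1)]
Unfold 2 (reflect across h@16): 12 holes -> [(0, 0), (0, 1), (3, 0), (3, 1), (8, 0), (8, 1), (23, 0), (23, 1), (28, 0), (28, 1), (31, 0), (31, 1)]
Unfold 3 (reflect across v@2): 24 holes -> [(0, 0), (0, 1), (0, 2), (0, 3), (3, 0), (3, 1), (3, 2), (3, 3), (8, 0), (8, 1), (8, 2), (8, 3), (23, 0), (23, 1), (23, 2), (23, 3), (28, 0), (28, 1), (28, 2), (28, 3), (31, 0), (31, 1), (31, 2), (31, 3)]
Holes: [(0, 0), (0, 1), (0, 2), (0, 3), (3, 0), (3, 1), (3, 2), (3, 3), (8, 0), (8, 1), (8, 2), (8, 3), (23, 0), (23, 1), (23, 2), (23, 3), (28, 0), (28, 1), (28, 2), (28, 3), (31, 0), (31, 1), (31, 2), (31, 3)]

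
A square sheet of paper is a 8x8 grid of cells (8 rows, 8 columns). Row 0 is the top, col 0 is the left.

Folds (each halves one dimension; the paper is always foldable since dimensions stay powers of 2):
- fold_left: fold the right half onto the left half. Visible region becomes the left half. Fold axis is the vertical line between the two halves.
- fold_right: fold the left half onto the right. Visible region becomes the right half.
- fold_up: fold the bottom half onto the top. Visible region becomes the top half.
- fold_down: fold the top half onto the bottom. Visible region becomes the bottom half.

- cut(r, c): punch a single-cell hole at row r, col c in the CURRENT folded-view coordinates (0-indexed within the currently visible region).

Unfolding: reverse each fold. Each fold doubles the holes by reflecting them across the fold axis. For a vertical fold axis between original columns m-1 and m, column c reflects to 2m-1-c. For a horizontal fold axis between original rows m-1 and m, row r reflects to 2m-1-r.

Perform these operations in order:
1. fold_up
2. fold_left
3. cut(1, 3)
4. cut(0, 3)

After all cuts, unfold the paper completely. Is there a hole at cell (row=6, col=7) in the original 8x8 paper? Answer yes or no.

Op 1 fold_up: fold axis h@4; visible region now rows[0,4) x cols[0,8) = 4x8
Op 2 fold_left: fold axis v@4; visible region now rows[0,4) x cols[0,4) = 4x4
Op 3 cut(1, 3): punch at orig (1,3); cuts so far [(1, 3)]; region rows[0,4) x cols[0,4) = 4x4
Op 4 cut(0, 3): punch at orig (0,3); cuts so far [(0, 3), (1, 3)]; region rows[0,4) x cols[0,4) = 4x4
Unfold 1 (reflect across v@4): 4 holes -> [(0, 3), (0, 4), (1, 3), (1, 4)]
Unfold 2 (reflect across h@4): 8 holes -> [(0, 3), (0, 4), (1, 3), (1, 4), (6, 3), (6, 4), (7, 3), (7, 4)]
Holes: [(0, 3), (0, 4), (1, 3), (1, 4), (6, 3), (6, 4), (7, 3), (7, 4)]

Answer: no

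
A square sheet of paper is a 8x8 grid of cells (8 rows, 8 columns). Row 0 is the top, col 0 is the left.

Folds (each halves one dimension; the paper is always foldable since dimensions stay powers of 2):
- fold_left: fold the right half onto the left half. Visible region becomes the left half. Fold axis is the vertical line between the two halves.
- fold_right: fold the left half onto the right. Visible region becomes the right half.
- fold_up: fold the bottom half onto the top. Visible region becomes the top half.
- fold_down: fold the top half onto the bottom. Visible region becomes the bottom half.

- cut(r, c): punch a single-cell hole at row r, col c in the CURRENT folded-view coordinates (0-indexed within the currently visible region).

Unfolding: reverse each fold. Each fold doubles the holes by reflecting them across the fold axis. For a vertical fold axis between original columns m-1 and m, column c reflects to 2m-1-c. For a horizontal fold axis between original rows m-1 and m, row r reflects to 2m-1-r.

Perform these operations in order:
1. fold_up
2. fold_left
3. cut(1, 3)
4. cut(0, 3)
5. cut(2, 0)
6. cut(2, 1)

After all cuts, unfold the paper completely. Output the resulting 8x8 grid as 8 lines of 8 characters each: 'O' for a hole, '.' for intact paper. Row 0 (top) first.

Answer: ...OO...
...OO...
OO....OO
........
........
OO....OO
...OO...
...OO...

Derivation:
Op 1 fold_up: fold axis h@4; visible region now rows[0,4) x cols[0,8) = 4x8
Op 2 fold_left: fold axis v@4; visible region now rows[0,4) x cols[0,4) = 4x4
Op 3 cut(1, 3): punch at orig (1,3); cuts so far [(1, 3)]; region rows[0,4) x cols[0,4) = 4x4
Op 4 cut(0, 3): punch at orig (0,3); cuts so far [(0, 3), (1, 3)]; region rows[0,4) x cols[0,4) = 4x4
Op 5 cut(2, 0): punch at orig (2,0); cuts so far [(0, 3), (1, 3), (2, 0)]; region rows[0,4) x cols[0,4) = 4x4
Op 6 cut(2, 1): punch at orig (2,1); cuts so far [(0, 3), (1, 3), (2, 0), (2, 1)]; region rows[0,4) x cols[0,4) = 4x4
Unfold 1 (reflect across v@4): 8 holes -> [(0, 3), (0, 4), (1, 3), (1, 4), (2, 0), (2, 1), (2, 6), (2, 7)]
Unfold 2 (reflect across h@4): 16 holes -> [(0, 3), (0, 4), (1, 3), (1, 4), (2, 0), (2, 1), (2, 6), (2, 7), (5, 0), (5, 1), (5, 6), (5, 7), (6, 3), (6, 4), (7, 3), (7, 4)]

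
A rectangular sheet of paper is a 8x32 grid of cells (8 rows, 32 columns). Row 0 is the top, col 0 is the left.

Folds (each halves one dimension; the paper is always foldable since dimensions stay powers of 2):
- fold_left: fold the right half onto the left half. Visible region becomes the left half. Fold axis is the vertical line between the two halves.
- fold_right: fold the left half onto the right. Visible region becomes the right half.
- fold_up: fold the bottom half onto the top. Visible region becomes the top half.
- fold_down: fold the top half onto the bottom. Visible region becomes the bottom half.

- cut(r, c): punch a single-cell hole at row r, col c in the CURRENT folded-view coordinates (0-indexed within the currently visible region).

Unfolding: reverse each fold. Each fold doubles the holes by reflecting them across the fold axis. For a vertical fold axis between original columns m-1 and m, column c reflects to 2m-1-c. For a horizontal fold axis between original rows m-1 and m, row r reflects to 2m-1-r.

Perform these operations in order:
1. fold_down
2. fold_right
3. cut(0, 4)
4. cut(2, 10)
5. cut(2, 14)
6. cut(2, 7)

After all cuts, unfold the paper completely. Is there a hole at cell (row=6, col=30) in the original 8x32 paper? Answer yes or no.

Answer: yes

Derivation:
Op 1 fold_down: fold axis h@4; visible region now rows[4,8) x cols[0,32) = 4x32
Op 2 fold_right: fold axis v@16; visible region now rows[4,8) x cols[16,32) = 4x16
Op 3 cut(0, 4): punch at orig (4,20); cuts so far [(4, 20)]; region rows[4,8) x cols[16,32) = 4x16
Op 4 cut(2, 10): punch at orig (6,26); cuts so far [(4, 20), (6, 26)]; region rows[4,8) x cols[16,32) = 4x16
Op 5 cut(2, 14): punch at orig (6,30); cuts so far [(4, 20), (6, 26), (6, 30)]; region rows[4,8) x cols[16,32) = 4x16
Op 6 cut(2, 7): punch at orig (6,23); cuts so far [(4, 20), (6, 23), (6, 26), (6, 30)]; region rows[4,8) x cols[16,32) = 4x16
Unfold 1 (reflect across v@16): 8 holes -> [(4, 11), (4, 20), (6, 1), (6, 5), (6, 8), (6, 23), (6, 26), (6, 30)]
Unfold 2 (reflect across h@4): 16 holes -> [(1, 1), (1, 5), (1, 8), (1, 23), (1, 26), (1, 30), (3, 11), (3, 20), (4, 11), (4, 20), (6, 1), (6, 5), (6, 8), (6, 23), (6, 26), (6, 30)]
Holes: [(1, 1), (1, 5), (1, 8), (1, 23), (1, 26), (1, 30), (3, 11), (3, 20), (4, 11), (4, 20), (6, 1), (6, 5), (6, 8), (6, 23), (6, 26), (6, 30)]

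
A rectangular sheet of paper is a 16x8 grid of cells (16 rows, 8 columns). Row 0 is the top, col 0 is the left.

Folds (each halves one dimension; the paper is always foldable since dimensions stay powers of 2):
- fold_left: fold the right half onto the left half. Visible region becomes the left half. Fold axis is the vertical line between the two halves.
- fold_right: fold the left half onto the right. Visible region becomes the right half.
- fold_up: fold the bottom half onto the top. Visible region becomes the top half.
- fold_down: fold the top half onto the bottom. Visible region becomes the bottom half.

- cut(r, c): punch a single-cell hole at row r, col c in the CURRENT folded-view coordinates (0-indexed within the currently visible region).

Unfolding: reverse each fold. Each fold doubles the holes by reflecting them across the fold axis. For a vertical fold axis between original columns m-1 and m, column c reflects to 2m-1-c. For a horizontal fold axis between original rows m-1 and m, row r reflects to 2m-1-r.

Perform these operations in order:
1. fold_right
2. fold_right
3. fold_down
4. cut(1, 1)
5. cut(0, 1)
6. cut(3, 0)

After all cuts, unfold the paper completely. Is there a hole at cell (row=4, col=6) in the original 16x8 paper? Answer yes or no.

Answer: yes

Derivation:
Op 1 fold_right: fold axis v@4; visible region now rows[0,16) x cols[4,8) = 16x4
Op 2 fold_right: fold axis v@6; visible region now rows[0,16) x cols[6,8) = 16x2
Op 3 fold_down: fold axis h@8; visible region now rows[8,16) x cols[6,8) = 8x2
Op 4 cut(1, 1): punch at orig (9,7); cuts so far [(9, 7)]; region rows[8,16) x cols[6,8) = 8x2
Op 5 cut(0, 1): punch at orig (8,7); cuts so far [(8, 7), (9, 7)]; region rows[8,16) x cols[6,8) = 8x2
Op 6 cut(3, 0): punch at orig (11,6); cuts so far [(8, 7), (9, 7), (11, 6)]; region rows[8,16) x cols[6,8) = 8x2
Unfold 1 (reflect across h@8): 6 holes -> [(4, 6), (6, 7), (7, 7), (8, 7), (9, 7), (11, 6)]
Unfold 2 (reflect across v@6): 12 holes -> [(4, 5), (4, 6), (6, 4), (6, 7), (7, 4), (7, 7), (8, 4), (8, 7), (9, 4), (9, 7), (11, 5), (11, 6)]
Unfold 3 (reflect across v@4): 24 holes -> [(4, 1), (4, 2), (4, 5), (4, 6), (6, 0), (6, 3), (6, 4), (6, 7), (7, 0), (7, 3), (7, 4), (7, 7), (8, 0), (8, 3), (8, 4), (8, 7), (9, 0), (9, 3), (9, 4), (9, 7), (11, 1), (11, 2), (11, 5), (11, 6)]
Holes: [(4, 1), (4, 2), (4, 5), (4, 6), (6, 0), (6, 3), (6, 4), (6, 7), (7, 0), (7, 3), (7, 4), (7, 7), (8, 0), (8, 3), (8, 4), (8, 7), (9, 0), (9, 3), (9, 4), (9, 7), (11, 1), (11, 2), (11, 5), (11, 6)]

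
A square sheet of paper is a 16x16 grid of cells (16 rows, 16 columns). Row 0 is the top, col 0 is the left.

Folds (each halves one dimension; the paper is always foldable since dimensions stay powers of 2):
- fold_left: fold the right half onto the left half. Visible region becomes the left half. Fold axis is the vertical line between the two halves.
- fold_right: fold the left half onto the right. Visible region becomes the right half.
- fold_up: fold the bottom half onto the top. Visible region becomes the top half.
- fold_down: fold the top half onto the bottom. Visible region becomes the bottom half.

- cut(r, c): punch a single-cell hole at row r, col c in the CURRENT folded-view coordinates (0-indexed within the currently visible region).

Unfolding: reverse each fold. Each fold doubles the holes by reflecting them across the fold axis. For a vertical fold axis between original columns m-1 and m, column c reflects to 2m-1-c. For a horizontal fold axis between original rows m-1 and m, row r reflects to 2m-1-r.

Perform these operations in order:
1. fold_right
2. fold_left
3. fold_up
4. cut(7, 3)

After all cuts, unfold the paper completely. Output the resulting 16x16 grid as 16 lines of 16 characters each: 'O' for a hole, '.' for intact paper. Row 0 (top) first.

Op 1 fold_right: fold axis v@8; visible region now rows[0,16) x cols[8,16) = 16x8
Op 2 fold_left: fold axis v@12; visible region now rows[0,16) x cols[8,12) = 16x4
Op 3 fold_up: fold axis h@8; visible region now rows[0,8) x cols[8,12) = 8x4
Op 4 cut(7, 3): punch at orig (7,11); cuts so far [(7, 11)]; region rows[0,8) x cols[8,12) = 8x4
Unfold 1 (reflect across h@8): 2 holes -> [(7, 11), (8, 11)]
Unfold 2 (reflect across v@12): 4 holes -> [(7, 11), (7, 12), (8, 11), (8, 12)]
Unfold 3 (reflect across v@8): 8 holes -> [(7, 3), (7, 4), (7, 11), (7, 12), (8, 3), (8, 4), (8, 11), (8, 12)]

Answer: ................
................
................
................
................
................
................
...OO......OO...
...OO......OO...
................
................
................
................
................
................
................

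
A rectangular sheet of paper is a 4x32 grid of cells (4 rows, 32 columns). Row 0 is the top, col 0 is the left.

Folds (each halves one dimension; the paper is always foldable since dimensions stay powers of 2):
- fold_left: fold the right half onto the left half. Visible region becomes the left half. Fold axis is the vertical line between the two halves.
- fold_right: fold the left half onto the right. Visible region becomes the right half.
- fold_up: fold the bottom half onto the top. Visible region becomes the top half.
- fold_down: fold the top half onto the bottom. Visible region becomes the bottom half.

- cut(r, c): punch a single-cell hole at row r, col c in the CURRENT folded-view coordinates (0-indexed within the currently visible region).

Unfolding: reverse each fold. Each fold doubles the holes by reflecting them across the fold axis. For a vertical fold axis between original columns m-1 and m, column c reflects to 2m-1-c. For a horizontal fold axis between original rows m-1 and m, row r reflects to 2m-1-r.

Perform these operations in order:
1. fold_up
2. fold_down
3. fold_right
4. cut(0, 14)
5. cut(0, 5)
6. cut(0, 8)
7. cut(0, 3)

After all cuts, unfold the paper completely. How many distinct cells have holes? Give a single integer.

Answer: 32

Derivation:
Op 1 fold_up: fold axis h@2; visible region now rows[0,2) x cols[0,32) = 2x32
Op 2 fold_down: fold axis h@1; visible region now rows[1,2) x cols[0,32) = 1x32
Op 3 fold_right: fold axis v@16; visible region now rows[1,2) x cols[16,32) = 1x16
Op 4 cut(0, 14): punch at orig (1,30); cuts so far [(1, 30)]; region rows[1,2) x cols[16,32) = 1x16
Op 5 cut(0, 5): punch at orig (1,21); cuts so far [(1, 21), (1, 30)]; region rows[1,2) x cols[16,32) = 1x16
Op 6 cut(0, 8): punch at orig (1,24); cuts so far [(1, 21), (1, 24), (1, 30)]; region rows[1,2) x cols[16,32) = 1x16
Op 7 cut(0, 3): punch at orig (1,19); cuts so far [(1, 19), (1, 21), (1, 24), (1, 30)]; region rows[1,2) x cols[16,32) = 1x16
Unfold 1 (reflect across v@16): 8 holes -> [(1, 1), (1, 7), (1, 10), (1, 12), (1, 19), (1, 21), (1, 24), (1, 30)]
Unfold 2 (reflect across h@1): 16 holes -> [(0, 1), (0, 7), (0, 10), (0, 12), (0, 19), (0, 21), (0, 24), (0, 30), (1, 1), (1, 7), (1, 10), (1, 12), (1, 19), (1, 21), (1, 24), (1, 30)]
Unfold 3 (reflect across h@2): 32 holes -> [(0, 1), (0, 7), (0, 10), (0, 12), (0, 19), (0, 21), (0, 24), (0, 30), (1, 1), (1, 7), (1, 10), (1, 12), (1, 19), (1, 21), (1, 24), (1, 30), (2, 1), (2, 7), (2, 10), (2, 12), (2, 19), (2, 21), (2, 24), (2, 30), (3, 1), (3, 7), (3, 10), (3, 12), (3, 19), (3, 21), (3, 24), (3, 30)]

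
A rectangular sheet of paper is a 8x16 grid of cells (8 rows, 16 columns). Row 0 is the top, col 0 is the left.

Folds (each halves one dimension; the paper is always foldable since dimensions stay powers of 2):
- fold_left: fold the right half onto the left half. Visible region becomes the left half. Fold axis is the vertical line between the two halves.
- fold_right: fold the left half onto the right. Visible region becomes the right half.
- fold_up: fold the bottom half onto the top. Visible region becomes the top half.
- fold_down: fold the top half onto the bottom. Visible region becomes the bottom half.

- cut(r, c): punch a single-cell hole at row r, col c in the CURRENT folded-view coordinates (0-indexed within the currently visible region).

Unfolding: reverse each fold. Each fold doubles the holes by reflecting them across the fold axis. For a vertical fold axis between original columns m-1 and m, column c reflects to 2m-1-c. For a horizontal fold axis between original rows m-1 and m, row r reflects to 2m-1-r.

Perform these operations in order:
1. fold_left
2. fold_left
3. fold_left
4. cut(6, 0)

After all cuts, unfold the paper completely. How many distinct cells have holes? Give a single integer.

Op 1 fold_left: fold axis v@8; visible region now rows[0,8) x cols[0,8) = 8x8
Op 2 fold_left: fold axis v@4; visible region now rows[0,8) x cols[0,4) = 8x4
Op 3 fold_left: fold axis v@2; visible region now rows[0,8) x cols[0,2) = 8x2
Op 4 cut(6, 0): punch at orig (6,0); cuts so far [(6, 0)]; region rows[0,8) x cols[0,2) = 8x2
Unfold 1 (reflect across v@2): 2 holes -> [(6, 0), (6, 3)]
Unfold 2 (reflect across v@4): 4 holes -> [(6, 0), (6, 3), (6, 4), (6, 7)]
Unfold 3 (reflect across v@8): 8 holes -> [(6, 0), (6, 3), (6, 4), (6, 7), (6, 8), (6, 11), (6, 12), (6, 15)]

Answer: 8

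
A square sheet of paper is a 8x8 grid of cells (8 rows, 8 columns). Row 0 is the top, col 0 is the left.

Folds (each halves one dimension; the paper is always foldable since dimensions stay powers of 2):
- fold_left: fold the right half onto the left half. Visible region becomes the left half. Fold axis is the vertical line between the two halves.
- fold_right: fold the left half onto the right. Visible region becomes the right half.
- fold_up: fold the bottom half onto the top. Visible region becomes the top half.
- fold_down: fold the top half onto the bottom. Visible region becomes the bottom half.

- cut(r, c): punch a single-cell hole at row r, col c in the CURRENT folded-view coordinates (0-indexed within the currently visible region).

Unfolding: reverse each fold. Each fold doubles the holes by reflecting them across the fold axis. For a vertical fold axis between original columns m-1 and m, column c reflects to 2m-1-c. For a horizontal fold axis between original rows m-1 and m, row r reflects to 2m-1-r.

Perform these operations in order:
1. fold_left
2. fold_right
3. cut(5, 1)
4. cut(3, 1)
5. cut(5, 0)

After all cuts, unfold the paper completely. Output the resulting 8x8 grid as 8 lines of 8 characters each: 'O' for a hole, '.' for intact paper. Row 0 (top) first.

Answer: ........
........
........
O..OO..O
........
OOOOOOOO
........
........

Derivation:
Op 1 fold_left: fold axis v@4; visible region now rows[0,8) x cols[0,4) = 8x4
Op 2 fold_right: fold axis v@2; visible region now rows[0,8) x cols[2,4) = 8x2
Op 3 cut(5, 1): punch at orig (5,3); cuts so far [(5, 3)]; region rows[0,8) x cols[2,4) = 8x2
Op 4 cut(3, 1): punch at orig (3,3); cuts so far [(3, 3), (5, 3)]; region rows[0,8) x cols[2,4) = 8x2
Op 5 cut(5, 0): punch at orig (5,2); cuts so far [(3, 3), (5, 2), (5, 3)]; region rows[0,8) x cols[2,4) = 8x2
Unfold 1 (reflect across v@2): 6 holes -> [(3, 0), (3, 3), (5, 0), (5, 1), (5, 2), (5, 3)]
Unfold 2 (reflect across v@4): 12 holes -> [(3, 0), (3, 3), (3, 4), (3, 7), (5, 0), (5, 1), (5, 2), (5, 3), (5, 4), (5, 5), (5, 6), (5, 7)]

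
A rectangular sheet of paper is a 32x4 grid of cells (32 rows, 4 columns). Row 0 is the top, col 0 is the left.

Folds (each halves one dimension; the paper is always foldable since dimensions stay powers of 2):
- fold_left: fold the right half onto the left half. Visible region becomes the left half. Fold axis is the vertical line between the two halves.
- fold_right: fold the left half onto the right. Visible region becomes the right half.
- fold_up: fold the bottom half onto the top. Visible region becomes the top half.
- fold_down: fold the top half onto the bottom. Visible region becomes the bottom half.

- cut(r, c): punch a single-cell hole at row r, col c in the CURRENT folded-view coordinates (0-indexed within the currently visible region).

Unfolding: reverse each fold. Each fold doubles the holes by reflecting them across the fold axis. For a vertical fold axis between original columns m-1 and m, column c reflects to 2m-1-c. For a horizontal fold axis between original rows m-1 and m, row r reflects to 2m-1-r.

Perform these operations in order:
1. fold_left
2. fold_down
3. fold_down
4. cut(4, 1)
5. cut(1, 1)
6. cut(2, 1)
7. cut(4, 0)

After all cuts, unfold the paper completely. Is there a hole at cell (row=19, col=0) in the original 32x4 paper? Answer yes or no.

Op 1 fold_left: fold axis v@2; visible region now rows[0,32) x cols[0,2) = 32x2
Op 2 fold_down: fold axis h@16; visible region now rows[16,32) x cols[0,2) = 16x2
Op 3 fold_down: fold axis h@24; visible region now rows[24,32) x cols[0,2) = 8x2
Op 4 cut(4, 1): punch at orig (28,1); cuts so far [(28, 1)]; region rows[24,32) x cols[0,2) = 8x2
Op 5 cut(1, 1): punch at orig (25,1); cuts so far [(25, 1), (28, 1)]; region rows[24,32) x cols[0,2) = 8x2
Op 6 cut(2, 1): punch at orig (26,1); cuts so far [(25, 1), (26, 1), (28, 1)]; region rows[24,32) x cols[0,2) = 8x2
Op 7 cut(4, 0): punch at orig (28,0); cuts so far [(25, 1), (26, 1), (28, 0), (28, 1)]; region rows[24,32) x cols[0,2) = 8x2
Unfold 1 (reflect across h@24): 8 holes -> [(19, 0), (19, 1), (21, 1), (22, 1), (25, 1), (26, 1), (28, 0), (28, 1)]
Unfold 2 (reflect across h@16): 16 holes -> [(3, 0), (3, 1), (5, 1), (6, 1), (9, 1), (10, 1), (12, 0), (12, 1), (19, 0), (19, 1), (21, 1), (22, 1), (25, 1), (26, 1), (28, 0), (28, 1)]
Unfold 3 (reflect across v@2): 32 holes -> [(3, 0), (3, 1), (3, 2), (3, 3), (5, 1), (5, 2), (6, 1), (6, 2), (9, 1), (9, 2), (10, 1), (10, 2), (12, 0), (12, 1), (12, 2), (12, 3), (19, 0), (19, 1), (19, 2), (19, 3), (21, 1), (21, 2), (22, 1), (22, 2), (25, 1), (25, 2), (26, 1), (26, 2), (28, 0), (28, 1), (28, 2), (28, 3)]
Holes: [(3, 0), (3, 1), (3, 2), (3, 3), (5, 1), (5, 2), (6, 1), (6, 2), (9, 1), (9, 2), (10, 1), (10, 2), (12, 0), (12, 1), (12, 2), (12, 3), (19, 0), (19, 1), (19, 2), (19, 3), (21, 1), (21, 2), (22, 1), (22, 2), (25, 1), (25, 2), (26, 1), (26, 2), (28, 0), (28, 1), (28, 2), (28, 3)]

Answer: yes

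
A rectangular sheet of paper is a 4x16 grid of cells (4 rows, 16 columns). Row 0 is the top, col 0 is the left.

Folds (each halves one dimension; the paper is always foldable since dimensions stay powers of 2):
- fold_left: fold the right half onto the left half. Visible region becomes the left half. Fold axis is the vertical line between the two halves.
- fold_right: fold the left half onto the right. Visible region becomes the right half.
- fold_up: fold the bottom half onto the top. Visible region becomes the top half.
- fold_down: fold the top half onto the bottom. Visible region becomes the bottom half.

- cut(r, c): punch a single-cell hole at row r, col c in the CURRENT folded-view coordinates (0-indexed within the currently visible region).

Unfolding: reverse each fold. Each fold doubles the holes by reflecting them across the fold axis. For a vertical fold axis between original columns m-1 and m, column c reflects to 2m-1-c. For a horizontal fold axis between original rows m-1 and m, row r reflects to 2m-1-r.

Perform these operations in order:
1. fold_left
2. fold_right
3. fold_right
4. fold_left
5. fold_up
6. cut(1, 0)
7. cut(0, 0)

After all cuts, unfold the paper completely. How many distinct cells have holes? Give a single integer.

Answer: 64

Derivation:
Op 1 fold_left: fold axis v@8; visible region now rows[0,4) x cols[0,8) = 4x8
Op 2 fold_right: fold axis v@4; visible region now rows[0,4) x cols[4,8) = 4x4
Op 3 fold_right: fold axis v@6; visible region now rows[0,4) x cols[6,8) = 4x2
Op 4 fold_left: fold axis v@7; visible region now rows[0,4) x cols[6,7) = 4x1
Op 5 fold_up: fold axis h@2; visible region now rows[0,2) x cols[6,7) = 2x1
Op 6 cut(1, 0): punch at orig (1,6); cuts so far [(1, 6)]; region rows[0,2) x cols[6,7) = 2x1
Op 7 cut(0, 0): punch at orig (0,6); cuts so far [(0, 6), (1, 6)]; region rows[0,2) x cols[6,7) = 2x1
Unfold 1 (reflect across h@2): 4 holes -> [(0, 6), (1, 6), (2, 6), (3, 6)]
Unfold 2 (reflect across v@7): 8 holes -> [(0, 6), (0, 7), (1, 6), (1, 7), (2, 6), (2, 7), (3, 6), (3, 7)]
Unfold 3 (reflect across v@6): 16 holes -> [(0, 4), (0, 5), (0, 6), (0, 7), (1, 4), (1, 5), (1, 6), (1, 7), (2, 4), (2, 5), (2, 6), (2, 7), (3, 4), (3, 5), (3, 6), (3, 7)]
Unfold 4 (reflect across v@4): 32 holes -> [(0, 0), (0, 1), (0, 2), (0, 3), (0, 4), (0, 5), (0, 6), (0, 7), (1, 0), (1, 1), (1, 2), (1, 3), (1, 4), (1, 5), (1, 6), (1, 7), (2, 0), (2, 1), (2, 2), (2, 3), (2, 4), (2, 5), (2, 6), (2, 7), (3, 0), (3, 1), (3, 2), (3, 3), (3, 4), (3, 5), (3, 6), (3, 7)]
Unfold 5 (reflect across v@8): 64 holes -> [(0, 0), (0, 1), (0, 2), (0, 3), (0, 4), (0, 5), (0, 6), (0, 7), (0, 8), (0, 9), (0, 10), (0, 11), (0, 12), (0, 13), (0, 14), (0, 15), (1, 0), (1, 1), (1, 2), (1, 3), (1, 4), (1, 5), (1, 6), (1, 7), (1, 8), (1, 9), (1, 10), (1, 11), (1, 12), (1, 13), (1, 14), (1, 15), (2, 0), (2, 1), (2, 2), (2, 3), (2, 4), (2, 5), (2, 6), (2, 7), (2, 8), (2, 9), (2, 10), (2, 11), (2, 12), (2, 13), (2, 14), (2, 15), (3, 0), (3, 1), (3, 2), (3, 3), (3, 4), (3, 5), (3, 6), (3, 7), (3, 8), (3, 9), (3, 10), (3, 11), (3, 12), (3, 13), (3, 14), (3, 15)]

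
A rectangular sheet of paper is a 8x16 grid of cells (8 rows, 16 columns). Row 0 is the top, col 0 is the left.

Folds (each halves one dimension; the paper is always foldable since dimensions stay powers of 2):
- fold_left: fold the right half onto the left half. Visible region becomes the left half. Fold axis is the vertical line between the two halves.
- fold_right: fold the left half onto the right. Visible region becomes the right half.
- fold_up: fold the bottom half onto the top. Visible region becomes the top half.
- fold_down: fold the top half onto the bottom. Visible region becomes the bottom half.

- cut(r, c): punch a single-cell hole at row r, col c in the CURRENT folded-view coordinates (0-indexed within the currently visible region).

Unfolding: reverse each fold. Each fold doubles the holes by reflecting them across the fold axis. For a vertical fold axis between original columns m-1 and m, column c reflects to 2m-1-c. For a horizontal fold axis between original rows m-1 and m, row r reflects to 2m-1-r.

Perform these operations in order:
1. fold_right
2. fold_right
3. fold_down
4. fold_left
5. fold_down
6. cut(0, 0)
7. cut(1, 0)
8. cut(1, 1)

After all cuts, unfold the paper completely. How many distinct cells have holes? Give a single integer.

Answer: 96

Derivation:
Op 1 fold_right: fold axis v@8; visible region now rows[0,8) x cols[8,16) = 8x8
Op 2 fold_right: fold axis v@12; visible region now rows[0,8) x cols[12,16) = 8x4
Op 3 fold_down: fold axis h@4; visible region now rows[4,8) x cols[12,16) = 4x4
Op 4 fold_left: fold axis v@14; visible region now rows[4,8) x cols[12,14) = 4x2
Op 5 fold_down: fold axis h@6; visible region now rows[6,8) x cols[12,14) = 2x2
Op 6 cut(0, 0): punch at orig (6,12); cuts so far [(6, 12)]; region rows[6,8) x cols[12,14) = 2x2
Op 7 cut(1, 0): punch at orig (7,12); cuts so far [(6, 12), (7, 12)]; region rows[6,8) x cols[12,14) = 2x2
Op 8 cut(1, 1): punch at orig (7,13); cuts so far [(6, 12), (7, 12), (7, 13)]; region rows[6,8) x cols[12,14) = 2x2
Unfold 1 (reflect across h@6): 6 holes -> [(4, 12), (4, 13), (5, 12), (6, 12), (7, 12), (7, 13)]
Unfold 2 (reflect across v@14): 12 holes -> [(4, 12), (4, 13), (4, 14), (4, 15), (5, 12), (5, 15), (6, 12), (6, 15), (7, 12), (7, 13), (7, 14), (7, 15)]
Unfold 3 (reflect across h@4): 24 holes -> [(0, 12), (0, 13), (0, 14), (0, 15), (1, 12), (1, 15), (2, 12), (2, 15), (3, 12), (3, 13), (3, 14), (3, 15), (4, 12), (4, 13), (4, 14), (4, 15), (5, 12), (5, 15), (6, 12), (6, 15), (7, 12), (7, 13), (7, 14), (7, 15)]
Unfold 4 (reflect across v@12): 48 holes -> [(0, 8), (0, 9), (0, 10), (0, 11), (0, 12), (0, 13), (0, 14), (0, 15), (1, 8), (1, 11), (1, 12), (1, 15), (2, 8), (2, 11), (2, 12), (2, 15), (3, 8), (3, 9), (3, 10), (3, 11), (3, 12), (3, 13), (3, 14), (3, 15), (4, 8), (4, 9), (4, 10), (4, 11), (4, 12), (4, 13), (4, 14), (4, 15), (5, 8), (5, 11), (5, 12), (5, 15), (6, 8), (6, 11), (6, 12), (6, 15), (7, 8), (7, 9), (7, 10), (7, 11), (7, 12), (7, 13), (7, 14), (7, 15)]
Unfold 5 (reflect across v@8): 96 holes -> [(0, 0), (0, 1), (0, 2), (0, 3), (0, 4), (0, 5), (0, 6), (0, 7), (0, 8), (0, 9), (0, 10), (0, 11), (0, 12), (0, 13), (0, 14), (0, 15), (1, 0), (1, 3), (1, 4), (1, 7), (1, 8), (1, 11), (1, 12), (1, 15), (2, 0), (2, 3), (2, 4), (2, 7), (2, 8), (2, 11), (2, 12), (2, 15), (3, 0), (3, 1), (3, 2), (3, 3), (3, 4), (3, 5), (3, 6), (3, 7), (3, 8), (3, 9), (3, 10), (3, 11), (3, 12), (3, 13), (3, 14), (3, 15), (4, 0), (4, 1), (4, 2), (4, 3), (4, 4), (4, 5), (4, 6), (4, 7), (4, 8), (4, 9), (4, 10), (4, 11), (4, 12), (4, 13), (4, 14), (4, 15), (5, 0), (5, 3), (5, 4), (5, 7), (5, 8), (5, 11), (5, 12), (5, 15), (6, 0), (6, 3), (6, 4), (6, 7), (6, 8), (6, 11), (6, 12), (6, 15), (7, 0), (7, 1), (7, 2), (7, 3), (7, 4), (7, 5), (7, 6), (7, 7), (7, 8), (7, 9), (7, 10), (7, 11), (7, 12), (7, 13), (7, 14), (7, 15)]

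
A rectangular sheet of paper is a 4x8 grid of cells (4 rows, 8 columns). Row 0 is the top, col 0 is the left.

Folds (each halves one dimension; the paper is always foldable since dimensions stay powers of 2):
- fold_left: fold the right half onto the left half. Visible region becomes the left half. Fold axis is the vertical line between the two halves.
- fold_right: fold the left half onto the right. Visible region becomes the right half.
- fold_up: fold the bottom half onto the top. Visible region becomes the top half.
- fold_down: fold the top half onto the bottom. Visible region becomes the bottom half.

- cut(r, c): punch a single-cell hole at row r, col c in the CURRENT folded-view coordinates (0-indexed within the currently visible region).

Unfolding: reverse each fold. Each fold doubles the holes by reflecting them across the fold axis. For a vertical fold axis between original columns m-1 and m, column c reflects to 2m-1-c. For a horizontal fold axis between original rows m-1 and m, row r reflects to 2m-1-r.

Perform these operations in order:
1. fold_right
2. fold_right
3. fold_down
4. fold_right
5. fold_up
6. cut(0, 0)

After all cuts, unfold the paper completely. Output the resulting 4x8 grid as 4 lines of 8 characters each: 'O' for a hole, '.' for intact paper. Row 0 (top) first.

Op 1 fold_right: fold axis v@4; visible region now rows[0,4) x cols[4,8) = 4x4
Op 2 fold_right: fold axis v@6; visible region now rows[0,4) x cols[6,8) = 4x2
Op 3 fold_down: fold axis h@2; visible region now rows[2,4) x cols[6,8) = 2x2
Op 4 fold_right: fold axis v@7; visible region now rows[2,4) x cols[7,8) = 2x1
Op 5 fold_up: fold axis h@3; visible region now rows[2,3) x cols[7,8) = 1x1
Op 6 cut(0, 0): punch at orig (2,7); cuts so far [(2, 7)]; region rows[2,3) x cols[7,8) = 1x1
Unfold 1 (reflect across h@3): 2 holes -> [(2, 7), (3, 7)]
Unfold 2 (reflect across v@7): 4 holes -> [(2, 6), (2, 7), (3, 6), (3, 7)]
Unfold 3 (reflect across h@2): 8 holes -> [(0, 6), (0, 7), (1, 6), (1, 7), (2, 6), (2, 7), (3, 6), (3, 7)]
Unfold 4 (reflect across v@6): 16 holes -> [(0, 4), (0, 5), (0, 6), (0, 7), (1, 4), (1, 5), (1, 6), (1, 7), (2, 4), (2, 5), (2, 6), (2, 7), (3, 4), (3, 5), (3, 6), (3, 7)]
Unfold 5 (reflect across v@4): 32 holes -> [(0, 0), (0, 1), (0, 2), (0, 3), (0, 4), (0, 5), (0, 6), (0, 7), (1, 0), (1, 1), (1, 2), (1, 3), (1, 4), (1, 5), (1, 6), (1, 7), (2, 0), (2, 1), (2, 2), (2, 3), (2, 4), (2, 5), (2, 6), (2, 7), (3, 0), (3, 1), (3, 2), (3, 3), (3, 4), (3, 5), (3, 6), (3, 7)]

Answer: OOOOOOOO
OOOOOOOO
OOOOOOOO
OOOOOOOO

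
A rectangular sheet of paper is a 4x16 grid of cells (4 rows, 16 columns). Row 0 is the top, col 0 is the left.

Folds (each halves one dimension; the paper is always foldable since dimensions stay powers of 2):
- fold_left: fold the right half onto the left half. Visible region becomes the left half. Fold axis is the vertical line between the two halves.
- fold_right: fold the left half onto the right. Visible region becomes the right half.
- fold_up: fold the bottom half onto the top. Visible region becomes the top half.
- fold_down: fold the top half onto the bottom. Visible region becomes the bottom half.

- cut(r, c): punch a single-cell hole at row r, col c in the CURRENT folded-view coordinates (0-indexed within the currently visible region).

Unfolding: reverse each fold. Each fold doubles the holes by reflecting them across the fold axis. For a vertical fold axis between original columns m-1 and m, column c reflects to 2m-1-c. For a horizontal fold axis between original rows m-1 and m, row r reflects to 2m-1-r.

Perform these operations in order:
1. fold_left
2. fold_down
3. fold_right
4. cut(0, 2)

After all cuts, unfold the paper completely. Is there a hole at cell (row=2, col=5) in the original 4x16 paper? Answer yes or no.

Answer: no

Derivation:
Op 1 fold_left: fold axis v@8; visible region now rows[0,4) x cols[0,8) = 4x8
Op 2 fold_down: fold axis h@2; visible region now rows[2,4) x cols[0,8) = 2x8
Op 3 fold_right: fold axis v@4; visible region now rows[2,4) x cols[4,8) = 2x4
Op 4 cut(0, 2): punch at orig (2,6); cuts so far [(2, 6)]; region rows[2,4) x cols[4,8) = 2x4
Unfold 1 (reflect across v@4): 2 holes -> [(2, 1), (2, 6)]
Unfold 2 (reflect across h@2): 4 holes -> [(1, 1), (1, 6), (2, 1), (2, 6)]
Unfold 3 (reflect across v@8): 8 holes -> [(1, 1), (1, 6), (1, 9), (1, 14), (2, 1), (2, 6), (2, 9), (2, 14)]
Holes: [(1, 1), (1, 6), (1, 9), (1, 14), (2, 1), (2, 6), (2, 9), (2, 14)]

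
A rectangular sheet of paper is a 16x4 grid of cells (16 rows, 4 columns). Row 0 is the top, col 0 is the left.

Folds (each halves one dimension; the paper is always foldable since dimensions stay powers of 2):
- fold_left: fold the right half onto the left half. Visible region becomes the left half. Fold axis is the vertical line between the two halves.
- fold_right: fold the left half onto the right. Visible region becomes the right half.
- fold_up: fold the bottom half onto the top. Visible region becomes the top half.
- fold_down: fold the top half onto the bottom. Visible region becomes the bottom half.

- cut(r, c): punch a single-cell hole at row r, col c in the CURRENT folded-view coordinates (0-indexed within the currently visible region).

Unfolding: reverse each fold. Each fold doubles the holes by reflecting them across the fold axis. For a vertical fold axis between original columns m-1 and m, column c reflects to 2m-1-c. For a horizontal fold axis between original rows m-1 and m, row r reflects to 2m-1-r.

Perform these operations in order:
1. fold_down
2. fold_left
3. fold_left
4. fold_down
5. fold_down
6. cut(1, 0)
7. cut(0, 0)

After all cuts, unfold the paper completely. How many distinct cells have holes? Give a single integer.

Answer: 64

Derivation:
Op 1 fold_down: fold axis h@8; visible region now rows[8,16) x cols[0,4) = 8x4
Op 2 fold_left: fold axis v@2; visible region now rows[8,16) x cols[0,2) = 8x2
Op 3 fold_left: fold axis v@1; visible region now rows[8,16) x cols[0,1) = 8x1
Op 4 fold_down: fold axis h@12; visible region now rows[12,16) x cols[0,1) = 4x1
Op 5 fold_down: fold axis h@14; visible region now rows[14,16) x cols[0,1) = 2x1
Op 6 cut(1, 0): punch at orig (15,0); cuts so far [(15, 0)]; region rows[14,16) x cols[0,1) = 2x1
Op 7 cut(0, 0): punch at orig (14,0); cuts so far [(14, 0), (15, 0)]; region rows[14,16) x cols[0,1) = 2x1
Unfold 1 (reflect across h@14): 4 holes -> [(12, 0), (13, 0), (14, 0), (15, 0)]
Unfold 2 (reflect across h@12): 8 holes -> [(8, 0), (9, 0), (10, 0), (11, 0), (12, 0), (13, 0), (14, 0), (15, 0)]
Unfold 3 (reflect across v@1): 16 holes -> [(8, 0), (8, 1), (9, 0), (9, 1), (10, 0), (10, 1), (11, 0), (11, 1), (12, 0), (12, 1), (13, 0), (13, 1), (14, 0), (14, 1), (15, 0), (15, 1)]
Unfold 4 (reflect across v@2): 32 holes -> [(8, 0), (8, 1), (8, 2), (8, 3), (9, 0), (9, 1), (9, 2), (9, 3), (10, 0), (10, 1), (10, 2), (10, 3), (11, 0), (11, 1), (11, 2), (11, 3), (12, 0), (12, 1), (12, 2), (12, 3), (13, 0), (13, 1), (13, 2), (13, 3), (14, 0), (14, 1), (14, 2), (14, 3), (15, 0), (15, 1), (15, 2), (15, 3)]
Unfold 5 (reflect across h@8): 64 holes -> [(0, 0), (0, 1), (0, 2), (0, 3), (1, 0), (1, 1), (1, 2), (1, 3), (2, 0), (2, 1), (2, 2), (2, 3), (3, 0), (3, 1), (3, 2), (3, 3), (4, 0), (4, 1), (4, 2), (4, 3), (5, 0), (5, 1), (5, 2), (5, 3), (6, 0), (6, 1), (6, 2), (6, 3), (7, 0), (7, 1), (7, 2), (7, 3), (8, 0), (8, 1), (8, 2), (8, 3), (9, 0), (9, 1), (9, 2), (9, 3), (10, 0), (10, 1), (10, 2), (10, 3), (11, 0), (11, 1), (11, 2), (11, 3), (12, 0), (12, 1), (12, 2), (12, 3), (13, 0), (13, 1), (13, 2), (13, 3), (14, 0), (14, 1), (14, 2), (14, 3), (15, 0), (15, 1), (15, 2), (15, 3)]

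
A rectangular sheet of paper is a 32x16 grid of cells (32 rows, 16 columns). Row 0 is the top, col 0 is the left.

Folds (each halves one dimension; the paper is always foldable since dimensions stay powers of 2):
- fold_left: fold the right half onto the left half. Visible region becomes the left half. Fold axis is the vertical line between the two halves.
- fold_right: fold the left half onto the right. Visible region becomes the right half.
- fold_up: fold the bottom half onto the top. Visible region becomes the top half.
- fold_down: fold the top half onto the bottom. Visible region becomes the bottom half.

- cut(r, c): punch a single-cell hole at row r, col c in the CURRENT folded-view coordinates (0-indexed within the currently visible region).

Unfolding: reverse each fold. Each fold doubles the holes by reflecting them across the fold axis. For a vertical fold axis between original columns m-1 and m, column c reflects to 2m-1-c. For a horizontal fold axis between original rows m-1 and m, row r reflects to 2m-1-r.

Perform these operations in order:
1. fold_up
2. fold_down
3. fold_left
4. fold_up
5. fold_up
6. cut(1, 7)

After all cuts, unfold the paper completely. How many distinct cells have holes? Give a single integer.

Op 1 fold_up: fold axis h@16; visible region now rows[0,16) x cols[0,16) = 16x16
Op 2 fold_down: fold axis h@8; visible region now rows[8,16) x cols[0,16) = 8x16
Op 3 fold_left: fold axis v@8; visible region now rows[8,16) x cols[0,8) = 8x8
Op 4 fold_up: fold axis h@12; visible region now rows[8,12) x cols[0,8) = 4x8
Op 5 fold_up: fold axis h@10; visible region now rows[8,10) x cols[0,8) = 2x8
Op 6 cut(1, 7): punch at orig (9,7); cuts so far [(9, 7)]; region rows[8,10) x cols[0,8) = 2x8
Unfold 1 (reflect across h@10): 2 holes -> [(9, 7), (10, 7)]
Unfold 2 (reflect across h@12): 4 holes -> [(9, 7), (10, 7), (13, 7), (14, 7)]
Unfold 3 (reflect across v@8): 8 holes -> [(9, 7), (9, 8), (10, 7), (10, 8), (13, 7), (13, 8), (14, 7), (14, 8)]
Unfold 4 (reflect across h@8): 16 holes -> [(1, 7), (1, 8), (2, 7), (2, 8), (5, 7), (5, 8), (6, 7), (6, 8), (9, 7), (9, 8), (10, 7), (10, 8), (13, 7), (13, 8), (14, 7), (14, 8)]
Unfold 5 (reflect across h@16): 32 holes -> [(1, 7), (1, 8), (2, 7), (2, 8), (5, 7), (5, 8), (6, 7), (6, 8), (9, 7), (9, 8), (10, 7), (10, 8), (13, 7), (13, 8), (14, 7), (14, 8), (17, 7), (17, 8), (18, 7), (18, 8), (21, 7), (21, 8), (22, 7), (22, 8), (25, 7), (25, 8), (26, 7), (26, 8), (29, 7), (29, 8), (30, 7), (30, 8)]

Answer: 32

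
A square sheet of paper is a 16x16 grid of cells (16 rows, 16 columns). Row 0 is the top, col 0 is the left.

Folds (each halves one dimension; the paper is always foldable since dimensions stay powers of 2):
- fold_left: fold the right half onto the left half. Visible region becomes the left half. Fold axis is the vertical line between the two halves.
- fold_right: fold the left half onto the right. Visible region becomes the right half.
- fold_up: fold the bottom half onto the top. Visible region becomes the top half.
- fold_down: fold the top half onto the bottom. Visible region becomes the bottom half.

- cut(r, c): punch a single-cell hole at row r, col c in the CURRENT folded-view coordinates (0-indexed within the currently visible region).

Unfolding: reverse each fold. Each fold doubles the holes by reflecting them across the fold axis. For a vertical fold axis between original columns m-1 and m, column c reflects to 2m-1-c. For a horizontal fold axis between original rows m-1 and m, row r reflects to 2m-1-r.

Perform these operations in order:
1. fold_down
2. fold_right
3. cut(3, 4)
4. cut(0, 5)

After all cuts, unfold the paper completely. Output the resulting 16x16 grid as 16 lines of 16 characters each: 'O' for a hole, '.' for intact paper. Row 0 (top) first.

Op 1 fold_down: fold axis h@8; visible region now rows[8,16) x cols[0,16) = 8x16
Op 2 fold_right: fold axis v@8; visible region now rows[8,16) x cols[8,16) = 8x8
Op 3 cut(3, 4): punch at orig (11,12); cuts so far [(11, 12)]; region rows[8,16) x cols[8,16) = 8x8
Op 4 cut(0, 5): punch at orig (8,13); cuts so far [(8, 13), (11, 12)]; region rows[8,16) x cols[8,16) = 8x8
Unfold 1 (reflect across v@8): 4 holes -> [(8, 2), (8, 13), (11, 3), (11, 12)]
Unfold 2 (reflect across h@8): 8 holes -> [(4, 3), (4, 12), (7, 2), (7, 13), (8, 2), (8, 13), (11, 3), (11, 12)]

Answer: ................
................
................
................
...O........O...
................
................
..O..........O..
..O..........O..
................
................
...O........O...
................
................
................
................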